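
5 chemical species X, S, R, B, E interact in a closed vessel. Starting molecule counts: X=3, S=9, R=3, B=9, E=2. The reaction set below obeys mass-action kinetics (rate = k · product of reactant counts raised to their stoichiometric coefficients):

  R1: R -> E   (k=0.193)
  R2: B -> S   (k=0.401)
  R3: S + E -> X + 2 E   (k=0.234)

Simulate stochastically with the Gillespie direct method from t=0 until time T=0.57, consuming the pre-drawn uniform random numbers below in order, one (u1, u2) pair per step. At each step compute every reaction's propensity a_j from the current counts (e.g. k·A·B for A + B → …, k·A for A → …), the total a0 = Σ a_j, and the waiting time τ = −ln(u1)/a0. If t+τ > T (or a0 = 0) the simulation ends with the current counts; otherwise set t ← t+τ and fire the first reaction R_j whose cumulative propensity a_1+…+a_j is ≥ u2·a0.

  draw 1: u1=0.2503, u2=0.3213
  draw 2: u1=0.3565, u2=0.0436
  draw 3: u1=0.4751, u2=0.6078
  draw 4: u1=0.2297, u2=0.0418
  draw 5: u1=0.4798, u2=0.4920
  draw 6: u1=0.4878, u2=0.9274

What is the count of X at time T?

X at T = 5

t=0.000: X=3 S=9 R=3 B=9 E=2
Draw 1: a1=0.579, a2=3.609, a3=4.212, a0=8.400; τ=−ln(0.2503)/8.400=0.165 → t=0.165; u2·a0=0.3213·8.400=2.699; a1=0.579 < 2.699 ≤ a1+a2=4.188 → R2 fires; X=3 S=10 R=3 B=8 E=2
Draw 2: a1=0.579, a2=3.208, a3=4.680, a0=8.467; τ=−ln(0.3565)/8.467=0.122 → t=0.287; u2·a0=0.0436·8.467=0.369 ≤ a1=0.579 → R1 fires; X=3 S=10 R=2 B=8 E=3
Draw 3: a1=0.386, a2=3.208, a3=7.020, a0=10.614; τ=−ln(0.4751)/10.614=0.070 → t=0.357; u2·a0=0.6078·10.614=6.451; a1+a2=3.594 < 6.451 ≤ a1+…+a3=10.614 → R3 fires; X=4 S=9 R=2 B=8 E=4
Draw 4: a1=0.386, a2=3.208, a3=8.424, a0=12.018; τ=−ln(0.2297)/12.018=0.122 → t=0.479; u2·a0=0.0418·12.018=0.502; a1=0.386 < 0.502 ≤ a1+a2=3.594 → R2 fires; X=4 S=10 R=2 B=7 E=4
Draw 5: a1=0.386, a2=2.807, a3=9.360, a0=12.553; τ=−ln(0.4798)/12.553=0.059 → t=0.538; u2·a0=0.4920·12.553=6.176; a1+a2=3.193 < 6.176 ≤ a1+…+a3=12.553 → R3 fires; X=5 S=9 R=2 B=7 E=5
Draw 6: a1=0.386, a2=2.807, a3=10.530, a0=13.723; τ=−ln(0.4878)/13.723=0.052 → t=0.590 > T=0.57: stop.
Read off X at T=0.57: 5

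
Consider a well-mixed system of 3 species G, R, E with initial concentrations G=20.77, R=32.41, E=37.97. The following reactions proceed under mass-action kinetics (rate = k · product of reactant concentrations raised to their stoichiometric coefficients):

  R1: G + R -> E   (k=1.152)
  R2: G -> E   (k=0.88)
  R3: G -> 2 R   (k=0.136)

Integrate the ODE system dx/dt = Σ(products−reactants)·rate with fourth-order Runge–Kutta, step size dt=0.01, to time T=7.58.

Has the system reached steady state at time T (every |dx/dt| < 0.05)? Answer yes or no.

RK4 with dt=0.01: 758 steps to T=7.58. Trajectory (selected grid times):
t=0.00: G=20.77 R=32.41 E=37.97
t=0.84: G=0.00 R=12.70 E=58.63
t=1.68: G=0.00 R=12.70 E=58.63
t=2.53: G=0.00 R=12.70 E=58.63
t=3.37: G=0.00 R=12.70 E=58.63
t=4.21: G=0.00 R=12.70 E=58.63
t=5.05: G=0.00 R=12.70 E=58.63
t=5.90: G=0.00 R=12.70 E=58.63
t=6.74: G=0.00 R=12.70 E=58.63
t=7.58: G=0.00 R=12.70 E=58.63
Rates at T: R1=0.0000, R2=0.0000, R3=0.0000
dx/dt at T (Σ net stoichiometry × rate): G=-0.0000, R=-0.0000, E=+0.0000
Largest |dx/dt| is |-0.0000| (G) < 0.05 → steady.

Steady state at T: yes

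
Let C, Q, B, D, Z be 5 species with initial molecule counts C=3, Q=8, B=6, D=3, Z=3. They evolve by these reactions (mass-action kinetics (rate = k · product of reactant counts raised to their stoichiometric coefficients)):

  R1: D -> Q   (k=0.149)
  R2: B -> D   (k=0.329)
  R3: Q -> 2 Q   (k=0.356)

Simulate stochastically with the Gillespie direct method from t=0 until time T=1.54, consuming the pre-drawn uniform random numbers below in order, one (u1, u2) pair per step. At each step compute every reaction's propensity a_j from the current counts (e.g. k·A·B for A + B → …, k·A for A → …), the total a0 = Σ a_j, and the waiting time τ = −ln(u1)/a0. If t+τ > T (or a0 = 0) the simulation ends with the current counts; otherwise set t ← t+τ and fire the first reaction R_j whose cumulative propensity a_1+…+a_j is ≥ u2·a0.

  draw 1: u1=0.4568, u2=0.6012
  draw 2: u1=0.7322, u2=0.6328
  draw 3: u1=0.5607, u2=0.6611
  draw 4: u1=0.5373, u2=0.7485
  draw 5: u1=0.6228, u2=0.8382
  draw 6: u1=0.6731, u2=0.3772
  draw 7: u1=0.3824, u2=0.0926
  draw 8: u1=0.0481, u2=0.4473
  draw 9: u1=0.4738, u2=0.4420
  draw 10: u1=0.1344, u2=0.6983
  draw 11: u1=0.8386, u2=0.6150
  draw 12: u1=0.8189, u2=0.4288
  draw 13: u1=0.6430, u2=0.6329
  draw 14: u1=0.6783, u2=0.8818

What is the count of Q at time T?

Q at T = 20

t=0.000: C=3 Q=8 B=6 D=3 Z=3
Draw 1: a1=0.447, a2=1.974, a3=2.848, a0=5.269; τ=−ln(0.4568)/5.269=0.149 → t=0.149; u2·a0=0.6012·5.269=3.168; a1+a2=2.421 < 3.168 ≤ a1+…+a3=5.269 → R3 fires; C=3 Q=9 B=6 D=3 Z=3
Draw 2: a1=0.447, a2=1.974, a3=3.204, a0=5.625; τ=−ln(0.7322)/5.625=0.055 → t=0.204; u2·a0=0.6328·5.625=3.560; a1+a2=2.421 < 3.560 ≤ a1+…+a3=5.625 → R3 fires; C=3 Q=10 B=6 D=3 Z=3
Draw 3: a1=0.447, a2=1.974, a3=3.560, a0=5.981; τ=−ln(0.5607)/5.981=0.097 → t=0.301; u2·a0=0.6611·5.981=3.954; a1+a2=2.421 < 3.954 ≤ a1+…+a3=5.981 → R3 fires; C=3 Q=11 B=6 D=3 Z=3
Draw 4: a1=0.447, a2=1.974, a3=3.916, a0=6.337; τ=−ln(0.5373)/6.337=0.098 → t=0.399; u2·a0=0.7485·6.337=4.743; a1+a2=2.421 < 4.743 ≤ a1+…+a3=6.337 → R3 fires; C=3 Q=12 B=6 D=3 Z=3
Draw 5: a1=0.447, a2=1.974, a3=4.272, a0=6.693; τ=−ln(0.6228)/6.693=0.071 → t=0.470; u2·a0=0.8382·6.693=5.610; a1+a2=2.421 < 5.610 ≤ a1+…+a3=6.693 → R3 fires; C=3 Q=13 B=6 D=3 Z=3
Draw 6: a1=0.447, a2=1.974, a3=4.628, a0=7.049; τ=−ln(0.6731)/7.049=0.056 → t=0.526; u2·a0=0.3772·7.049=2.659; a1+a2=2.421 < 2.659 ≤ a1+…+a3=7.049 → R3 fires; C=3 Q=14 B=6 D=3 Z=3
Draw 7: a1=0.447, a2=1.974, a3=4.984, a0=7.405; τ=−ln(0.3824)/7.405=0.130 → t=0.656; u2·a0=0.0926·7.405=0.686; a1=0.447 < 0.686 ≤ a1+a2=2.421 → R2 fires; C=3 Q=14 B=5 D=4 Z=3
Draw 8: a1=0.596, a2=1.645, a3=4.984, a0=7.225; τ=−ln(0.0481)/7.225=0.420 → t=1.076; u2·a0=0.4473·7.225=3.232; a1+a2=2.241 < 3.232 ≤ a1+…+a3=7.225 → R3 fires; C=3 Q=15 B=5 D=4 Z=3
Draw 9: a1=0.596, a2=1.645, a3=5.340, a0=7.581; τ=−ln(0.4738)/7.581=0.099 → t=1.174; u2·a0=0.4420·7.581=3.351; a1+a2=2.241 < 3.351 ≤ a1+…+a3=7.581 → R3 fires; C=3 Q=16 B=5 D=4 Z=3
Draw 10: a1=0.596, a2=1.645, a3=5.696, a0=7.937; τ=−ln(0.1344)/7.937=0.253 → t=1.427; u2·a0=0.6983·7.937=5.542; a1+a2=2.241 < 5.542 ≤ a1+…+a3=7.937 → R3 fires; C=3 Q=17 B=5 D=4 Z=3
Draw 11: a1=0.596, a2=1.645, a3=6.052, a0=8.293; τ=−ln(0.8386)/8.293=0.021 → t=1.448; u2·a0=0.6150·8.293=5.100; a1+a2=2.241 < 5.100 ≤ a1+…+a3=8.293 → R3 fires; C=3 Q=18 B=5 D=4 Z=3
Draw 12: a1=0.596, a2=1.645, a3=6.408, a0=8.649; τ=−ln(0.8189)/8.649=0.023 → t=1.471; u2·a0=0.4288·8.649=3.709; a1+a2=2.241 < 3.709 ≤ a1+…+a3=8.649 → R3 fires; C=3 Q=19 B=5 D=4 Z=3
Draw 13: a1=0.596, a2=1.645, a3=6.764, a0=9.005; τ=−ln(0.6430)/9.005=0.049 → t=1.520; u2·a0=0.6329·9.005=5.699; a1+a2=2.241 < 5.699 ≤ a1+…+a3=9.005 → R3 fires; C=3 Q=20 B=5 D=4 Z=3
Draw 14: a1=0.596, a2=1.645, a3=7.120, a0=9.361; τ=−ln(0.6783)/9.361=0.041 → t=1.562 > T=1.54: stop.
Read off Q at T=1.54: 20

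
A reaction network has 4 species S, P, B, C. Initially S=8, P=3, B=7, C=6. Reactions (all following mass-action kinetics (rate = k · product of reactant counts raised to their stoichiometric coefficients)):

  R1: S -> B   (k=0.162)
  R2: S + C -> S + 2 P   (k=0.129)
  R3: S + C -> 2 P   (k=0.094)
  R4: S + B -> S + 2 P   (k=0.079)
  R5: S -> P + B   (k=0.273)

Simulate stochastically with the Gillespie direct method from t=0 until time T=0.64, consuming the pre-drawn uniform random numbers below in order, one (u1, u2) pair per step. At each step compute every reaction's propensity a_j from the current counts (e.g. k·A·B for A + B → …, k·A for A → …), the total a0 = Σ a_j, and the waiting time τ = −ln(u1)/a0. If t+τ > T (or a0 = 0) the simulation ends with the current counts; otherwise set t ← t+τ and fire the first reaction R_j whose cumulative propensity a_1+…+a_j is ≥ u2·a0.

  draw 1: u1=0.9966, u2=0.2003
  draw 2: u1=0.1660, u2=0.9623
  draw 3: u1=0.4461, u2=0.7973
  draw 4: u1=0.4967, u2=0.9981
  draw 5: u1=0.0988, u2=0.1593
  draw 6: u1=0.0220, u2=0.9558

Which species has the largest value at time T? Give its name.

Dominant species at T: P

t=0.000: S=8 P=3 B=7 C=6
Draw 1: a1=1.296, a2=6.192, a3=4.512, a4=4.424, a5=2.184, a0=18.608; τ=−ln(0.9966)/18.608=0.000 → t=0.000; u2·a0=0.2003·18.608=3.727; a1=1.296 < 3.727 ≤ a1+a2=7.488 → R2 fires; S=8 P=5 B=7 C=5
Draw 2: a1=1.296, a2=5.160, a3=3.760, a4=4.424, a5=2.184, a0=16.824; τ=−ln(0.1660)/16.824=0.107 → t=0.107; u2·a0=0.9623·16.824=16.190; a1+…+a4=14.640 < 16.190 ≤ a1+…+a5=16.824 → R5 fires; S=7 P=6 B=8 C=5
Draw 3: a1=1.134, a2=4.515, a3=3.290, a4=4.424, a5=1.911, a0=15.274; τ=−ln(0.4461)/15.274=0.053 → t=0.160; u2·a0=0.7973·15.274=12.178; a1+…+a3=8.939 < 12.178 ≤ a1+…+a4=13.363 → R4 fires; S=7 P=8 B=7 C=5
Draw 4: a1=1.134, a2=4.515, a3=3.290, a4=3.871, a5=1.911, a0=14.721; τ=−ln(0.4967)/14.721=0.048 → t=0.207; u2·a0=0.9981·14.721=14.693; a1+…+a4=12.810 < 14.693 ≤ a1+…+a5=14.721 → R5 fires; S=6 P=9 B=8 C=5
Draw 5: a1=0.972, a2=3.870, a3=2.820, a4=3.792, a5=1.638, a0=13.092; τ=−ln(0.0988)/13.092=0.177 → t=0.384; u2·a0=0.1593·13.092=2.086; a1=0.972 < 2.086 ≤ a1+a2=4.842 → R2 fires; S=6 P=11 B=8 C=4
Draw 6: a1=0.972, a2=3.096, a3=2.256, a4=3.792, a5=1.638, a0=11.754; τ=−ln(0.0220)/11.754=0.325 → t=0.709 > T=0.64: stop.
At T=0.64: S=6 P=11 B=8 C=4; the largest is P.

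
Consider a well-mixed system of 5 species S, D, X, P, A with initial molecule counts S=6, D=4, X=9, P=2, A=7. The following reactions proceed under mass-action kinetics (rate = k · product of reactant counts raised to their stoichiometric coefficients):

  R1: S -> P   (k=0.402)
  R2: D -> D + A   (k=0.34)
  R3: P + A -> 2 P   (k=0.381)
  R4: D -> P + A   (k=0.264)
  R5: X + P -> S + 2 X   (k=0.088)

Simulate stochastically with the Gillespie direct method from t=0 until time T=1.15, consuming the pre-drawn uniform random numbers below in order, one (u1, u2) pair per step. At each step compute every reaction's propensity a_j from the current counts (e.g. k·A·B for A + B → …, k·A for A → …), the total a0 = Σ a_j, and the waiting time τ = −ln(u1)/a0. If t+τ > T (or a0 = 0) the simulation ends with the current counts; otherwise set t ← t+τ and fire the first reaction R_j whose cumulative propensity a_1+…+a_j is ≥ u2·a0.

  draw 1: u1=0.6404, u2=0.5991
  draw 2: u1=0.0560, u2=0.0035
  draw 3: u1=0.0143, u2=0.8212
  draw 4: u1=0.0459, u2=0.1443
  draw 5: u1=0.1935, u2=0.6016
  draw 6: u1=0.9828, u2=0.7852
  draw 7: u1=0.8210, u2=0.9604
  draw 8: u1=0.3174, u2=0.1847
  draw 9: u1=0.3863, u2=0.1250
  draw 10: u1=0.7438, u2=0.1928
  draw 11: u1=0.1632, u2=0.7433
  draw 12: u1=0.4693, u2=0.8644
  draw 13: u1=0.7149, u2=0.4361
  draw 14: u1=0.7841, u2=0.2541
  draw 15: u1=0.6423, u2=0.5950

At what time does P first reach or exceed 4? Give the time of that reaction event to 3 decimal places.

Threshold first reached at t = 0.243

t=0.000: S=6 D=4 X=9 P=2 A=7
Draw 1: a1=2.412, a2=1.360, a3=5.334, a4=1.056, a5=1.584, a0=11.746; τ=−ln(0.6404)/11.746=0.038 → t=0.038; u2·a0=0.5991·11.746=7.037; a1+a2=3.772 < 7.037 ≤ a1+…+a3=9.106 → R3 fires; S=6 D=4 X=9 P=3 A=6
Draw 2: a1=2.412, a2=1.360, a3=6.858, a4=1.056, a5=2.376, a0=14.062; τ=−ln(0.0560)/14.062=0.205 → t=0.243; u2·a0=0.0035·14.062=0.049 ≤ a1=2.412 → R1 fires; S=5 D=4 X=9 P=4 A=6
Draw 3: a1=2.010, a2=1.360, a3=9.144, a4=1.056, a5=3.168, a0=16.738; τ=−ln(0.0143)/16.738=0.254 → t=0.497; u2·a0=0.8212·16.738=13.745; a1+…+a4=13.570 < 13.745 ≤ a1+…+a5=16.738 → R5 fires; S=6 D=4 X=10 P=3 A=6
Draw 4: a1=2.412, a2=1.360, a3=6.858, a4=1.056, a5=2.640, a0=14.326; τ=−ln(0.0459)/14.326=0.215 → t=0.712; u2·a0=0.1443·14.326=2.067 ≤ a1=2.412 → R1 fires; S=5 D=4 X=10 P=4 A=6
Draw 5: a1=2.010, a2=1.360, a3=9.144, a4=1.056, a5=3.520, a0=17.090; τ=−ln(0.1935)/17.090=0.096 → t=0.808; u2·a0=0.6016·17.090=10.281; a1+a2=3.370 < 10.281 ≤ a1+…+a3=12.514 → R3 fires; S=5 D=4 X=10 P=5 A=5
Draw 6: a1=2.010, a2=1.360, a3=9.525, a4=1.056, a5=4.400, a0=18.351; τ=−ln(0.9828)/18.351=0.001 → t=0.809; u2·a0=0.7852·18.351=14.409; a1+…+a4=13.951 < 14.409 ≤ a1+…+a5=18.351 → R5 fires; S=6 D=4 X=11 P=4 A=5
Draw 7: a1=2.412, a2=1.360, a3=7.620, a4=1.056, a5=3.872, a0=16.320; τ=−ln(0.8210)/16.320=0.012 → t=0.821; u2·a0=0.9604·16.320=15.674; a1+…+a4=12.448 < 15.674 ≤ a1+…+a5=16.320 → R5 fires; S=7 D=4 X=12 P=3 A=5
Draw 8: a1=2.814, a2=1.360, a3=5.715, a4=1.056, a5=3.168, a0=14.113; τ=−ln(0.3174)/14.113=0.081 → t=0.902; u2·a0=0.1847·14.113=2.607 ≤ a1=2.814 → R1 fires; S=6 D=4 X=12 P=4 A=5
Draw 9: a1=2.412, a2=1.360, a3=7.620, a4=1.056, a5=4.224, a0=16.672; τ=−ln(0.3863)/16.672=0.057 → t=0.959; u2·a0=0.1250·16.672=2.084 ≤ a1=2.412 → R1 fires; S=5 D=4 X=12 P=5 A=5
Draw 10: a1=2.010, a2=1.360, a3=9.525, a4=1.056, a5=5.280, a0=19.231; τ=−ln(0.7438)/19.231=0.015 → t=0.975; u2·a0=0.1928·19.231=3.708; a1+a2=3.370 < 3.708 ≤ a1+…+a3=12.895 → R3 fires; S=5 D=4 X=12 P=6 A=4
Draw 11: a1=2.010, a2=1.360, a3=9.144, a4=1.056, a5=6.336, a0=19.906; τ=−ln(0.1632)/19.906=0.091 → t=1.066; u2·a0=0.7433·19.906=14.796; a1+…+a4=13.570 < 14.796 ≤ a1+…+a5=19.906 → R5 fires; S=6 D=4 X=13 P=5 A=4
Draw 12: a1=2.412, a2=1.360, a3=7.620, a4=1.056, a5=5.720, a0=18.168; τ=−ln(0.4693)/18.168=0.042 → t=1.107; u2·a0=0.8644·18.168=15.704; a1+…+a4=12.448 < 15.704 ≤ a1+…+a5=18.168 → R5 fires; S=7 D=4 X=14 P=4 A=4
Draw 13: a1=2.814, a2=1.360, a3=6.096, a4=1.056, a5=4.928, a0=16.254; τ=−ln(0.7149)/16.254=0.021 → t=1.128; u2·a0=0.4361·16.254=7.088; a1+a2=4.174 < 7.088 ≤ a1+…+a3=10.270 → R3 fires; S=7 D=4 X=14 P=5 A=3
Draw 14: a1=2.814, a2=1.360, a3=5.715, a4=1.056, a5=6.160, a0=17.105; τ=−ln(0.7841)/17.105=0.014 → t=1.142; u2·a0=0.2541·17.105=4.346; a1+a2=4.174 < 4.346 ≤ a1+…+a3=9.889 → R3 fires; S=7 D=4 X=14 P=6 A=2
Draw 15: a1=2.814, a2=1.360, a3=4.572, a4=1.056, a5=7.392, a0=17.194; τ=−ln(0.6423)/17.194=0.026 → t=1.168 > T=1.15: stop.
P first becomes ≥ 4 when it reaches 4 at the event at t=0.243.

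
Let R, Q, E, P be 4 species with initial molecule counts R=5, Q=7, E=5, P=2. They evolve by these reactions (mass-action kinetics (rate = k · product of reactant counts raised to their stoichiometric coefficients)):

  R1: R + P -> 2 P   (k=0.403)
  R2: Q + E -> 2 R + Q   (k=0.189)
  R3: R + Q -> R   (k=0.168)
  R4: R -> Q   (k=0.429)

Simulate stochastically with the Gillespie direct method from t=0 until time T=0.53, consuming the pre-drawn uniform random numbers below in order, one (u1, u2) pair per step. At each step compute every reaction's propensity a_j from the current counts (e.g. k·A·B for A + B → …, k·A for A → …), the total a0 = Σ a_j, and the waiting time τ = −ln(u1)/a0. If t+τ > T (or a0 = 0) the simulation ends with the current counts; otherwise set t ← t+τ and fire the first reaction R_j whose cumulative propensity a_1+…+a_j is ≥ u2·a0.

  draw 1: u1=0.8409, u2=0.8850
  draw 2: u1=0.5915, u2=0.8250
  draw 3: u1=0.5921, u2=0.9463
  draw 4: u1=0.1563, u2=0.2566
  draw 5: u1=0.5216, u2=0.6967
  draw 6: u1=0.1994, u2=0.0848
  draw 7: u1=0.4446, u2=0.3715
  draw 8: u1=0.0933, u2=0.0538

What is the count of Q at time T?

Q at T = 5

t=0.000: R=5 Q=7 E=5 P=2
Draw 1: a1=4.030, a2=6.615, a3=5.880, a4=2.145, a0=18.670; τ=−ln(0.8409)/18.670=0.009 → t=0.009; u2·a0=0.8850·18.670=16.523; a1+a2=10.645 < 16.523 ≤ a1+…+a3=16.525 → R3 fires; R=5 Q=6 E=5 P=2
Draw 2: a1=4.030, a2=5.670, a3=5.040, a4=2.145, a0=16.885; τ=−ln(0.5915)/16.885=0.031 → t=0.040; u2·a0=0.8250·16.885=13.930; a1+a2=9.700 < 13.930 ≤ a1+…+a3=14.740 → R3 fires; R=5 Q=5 E=5 P=2
Draw 3: a1=4.030, a2=4.725, a3=4.200, a4=2.145, a0=15.100; τ=−ln(0.5921)/15.100=0.035 → t=0.075; u2·a0=0.9463·15.100=14.289; a1+…+a3=12.955 < 14.289 ≤ a1+…+a4=15.100 → R4 fires; R=4 Q=6 E=5 P=2
Draw 4: a1=3.224, a2=5.670, a3=4.032, a4=1.716, a0=14.642; τ=−ln(0.1563)/14.642=0.127 → t=0.202; u2·a0=0.2566·14.642=3.757; a1=3.224 < 3.757 ≤ a1+a2=8.894 → R2 fires; R=6 Q=6 E=4 P=2
Draw 5: a1=4.836, a2=4.536, a3=6.048, a4=2.574, a0=17.994; τ=−ln(0.5216)/17.994=0.036 → t=0.238; u2·a0=0.6967·17.994=12.536; a1+a2=9.372 < 12.536 ≤ a1+…+a3=15.420 → R3 fires; R=6 Q=5 E=4 P=2
Draw 6: a1=4.836, a2=3.780, a3=5.040, a4=2.574, a0=16.230; τ=−ln(0.1994)/16.230=0.099 → t=0.337; u2·a0=0.0848·16.230=1.376 ≤ a1=4.836 → R1 fires; R=5 Q=5 E=4 P=3
Draw 7: a1=6.045, a2=3.780, a3=4.200, a4=2.145, a0=16.170; τ=−ln(0.4446)/16.170=0.050 → t=0.387; u2·a0=0.3715·16.170=6.007 ≤ a1=6.045 → R1 fires; R=4 Q=5 E=4 P=4
Draw 8: a1=6.448, a2=3.780, a3=3.360, a4=1.716, a0=15.304; τ=−ln(0.0933)/15.304=0.155 → t=0.542 > T=0.53: stop.
Read off Q at T=0.53: 5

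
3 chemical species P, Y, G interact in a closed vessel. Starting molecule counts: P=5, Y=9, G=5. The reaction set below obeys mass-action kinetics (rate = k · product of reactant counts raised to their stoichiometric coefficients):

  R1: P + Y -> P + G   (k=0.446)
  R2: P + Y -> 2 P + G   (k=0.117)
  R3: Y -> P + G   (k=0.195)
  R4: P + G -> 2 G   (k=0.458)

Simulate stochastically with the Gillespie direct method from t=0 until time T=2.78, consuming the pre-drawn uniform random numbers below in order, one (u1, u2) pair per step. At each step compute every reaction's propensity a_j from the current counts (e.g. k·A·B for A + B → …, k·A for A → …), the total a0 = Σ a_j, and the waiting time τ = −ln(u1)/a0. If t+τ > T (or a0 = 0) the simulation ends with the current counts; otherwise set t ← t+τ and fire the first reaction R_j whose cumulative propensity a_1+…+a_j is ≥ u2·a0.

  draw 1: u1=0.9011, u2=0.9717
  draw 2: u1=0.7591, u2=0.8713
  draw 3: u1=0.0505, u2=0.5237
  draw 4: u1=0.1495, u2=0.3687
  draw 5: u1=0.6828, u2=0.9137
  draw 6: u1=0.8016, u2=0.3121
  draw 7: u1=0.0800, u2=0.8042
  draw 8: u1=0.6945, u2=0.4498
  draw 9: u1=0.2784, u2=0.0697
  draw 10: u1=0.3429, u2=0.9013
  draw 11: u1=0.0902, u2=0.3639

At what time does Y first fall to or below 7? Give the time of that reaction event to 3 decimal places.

Threshold first reached at t = 0.179

t=0.000: P=5 Y=9 G=5
Draw 1: a1=20.070, a2=5.265, a3=1.755, a4=11.450, a0=38.540; τ=−ln(0.9011)/38.540=0.003 → t=0.003; u2·a0=0.9717·38.540=37.449; a1+…+a3=27.090 < 37.449 ≤ a1+…+a4=38.540 → R4 fires; P=4 Y=9 G=6
Draw 2: a1=16.056, a2=4.212, a3=1.755, a4=10.992, a0=33.015; τ=−ln(0.7591)/33.015=0.008 → t=0.011; u2·a0=0.8713·33.015=28.766; a1+…+a3=22.023 < 28.766 ≤ a1+…+a4=33.015 → R4 fires; P=3 Y=9 G=7
Draw 3: a1=12.042, a2=3.159, a3=1.755, a4=9.618, a0=26.574; τ=−ln(0.0505)/26.574=0.112 → t=0.123; u2·a0=0.5237·26.574=13.917; a1=12.042 < 13.917 ≤ a1+a2=15.201 → R2 fires; P=4 Y=8 G=8
Draw 4: a1=14.272, a2=3.744, a3=1.560, a4=14.656, a0=34.232; τ=−ln(0.1495)/34.232=0.056 → t=0.179; u2·a0=0.3687·34.232=12.621 ≤ a1=14.272 → R1 fires; P=4 Y=7 G=9
Draw 5: a1=12.488, a2=3.276, a3=1.365, a4=16.488, a0=33.617; τ=−ln(0.6828)/33.617=0.011 → t=0.190; u2·a0=0.9137·33.617=30.716; a1+…+a3=17.129 < 30.716 ≤ a1+…+a4=33.617 → R4 fires; P=3 Y=7 G=10
Draw 6: a1=9.366, a2=2.457, a3=1.365, a4=13.740, a0=26.928; τ=−ln(0.8016)/26.928=0.008 → t=0.198; u2·a0=0.3121·26.928=8.404 ≤ a1=9.366 → R1 fires; P=3 Y=6 G=11
Draw 7: a1=8.028, a2=2.106, a3=1.170, a4=15.114, a0=26.418; τ=−ln(0.0800)/26.418=0.096 → t=0.294; u2·a0=0.8042·26.418=21.245; a1+…+a3=11.304 < 21.245 ≤ a1+…+a4=26.418 → R4 fires; P=2 Y=6 G=12
Draw 8: a1=5.352, a2=1.404, a3=1.170, a4=10.992, a0=18.918; τ=−ln(0.6945)/18.918=0.019 → t=0.313; u2·a0=0.4498·18.918=8.509; a1+…+a3=7.926 < 8.509 ≤ a1+…+a4=18.918 → R4 fires; P=1 Y=6 G=13
Draw 9: a1=2.676, a2=0.702, a3=1.170, a4=5.954, a0=10.502; τ=−ln(0.2784)/10.502=0.122 → t=0.435; u2·a0=0.0697·10.502=0.732 ≤ a1=2.676 → R1 fires; P=1 Y=5 G=14
Draw 10: a1=2.230, a2=0.585, a3=0.975, a4=6.412, a0=10.202; τ=−ln(0.3429)/10.202=0.105 → t=0.540; u2·a0=0.9013·10.202=9.195; a1+…+a3=3.790 < 9.195 ≤ a1+…+a4=10.202 → R4 fires; P=0 Y=5 G=15
Draw 11: a1=0.000, a2=0.000, a3=0.975, a4=0.000, a0=0.975; τ=−ln(0.0902)/0.975=2.467 → t=3.007 > T=2.78: stop.
Y first becomes ≤ 7 when it reaches 7 at the event at t=0.179.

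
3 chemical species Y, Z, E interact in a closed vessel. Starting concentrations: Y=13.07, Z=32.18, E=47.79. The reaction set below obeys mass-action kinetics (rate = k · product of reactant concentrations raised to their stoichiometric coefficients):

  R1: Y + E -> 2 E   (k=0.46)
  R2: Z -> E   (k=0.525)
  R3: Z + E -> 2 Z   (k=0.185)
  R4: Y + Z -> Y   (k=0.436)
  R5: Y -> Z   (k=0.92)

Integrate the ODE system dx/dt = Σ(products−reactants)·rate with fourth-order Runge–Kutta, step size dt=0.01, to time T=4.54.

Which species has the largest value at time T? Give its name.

Dominant species at T: Z

RK4 with dt=0.01: 454 steps to T=4.54. Trajectory (selected grid times):
t=0.00: Y=13.07 Z=32.18 E=47.79
t=0.50: Y=0.24 Z=74.46 E=3.03
t=1.01: Y=0.08 Z=72.43 E=2.85
t=1.51: Y=0.03 Z=71.75 E=2.84
t=2.02: Y=0.01 Z=71.53 E=2.84
t=2.52: Y=0.00 Z=71.46 E=2.84
t=3.03: Y=0.00 Z=71.43 E=2.84
t=3.53: Y=0.00 Z=71.42 E=2.84
t=4.04: Y=0.00 Z=71.42 E=2.84
t=4.54: Y=0.00 Z=71.42 E=2.84
At T=4.54: Y=0.00 Z=71.42 E=2.84; the largest is Z.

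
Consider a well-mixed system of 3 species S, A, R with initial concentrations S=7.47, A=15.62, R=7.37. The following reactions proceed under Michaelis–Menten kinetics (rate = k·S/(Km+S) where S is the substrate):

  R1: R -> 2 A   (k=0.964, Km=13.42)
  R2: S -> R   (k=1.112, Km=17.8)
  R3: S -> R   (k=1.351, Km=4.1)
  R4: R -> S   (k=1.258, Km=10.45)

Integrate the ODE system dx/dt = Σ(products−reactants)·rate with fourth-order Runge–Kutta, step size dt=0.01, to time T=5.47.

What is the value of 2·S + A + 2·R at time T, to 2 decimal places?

Check how each reaction changes W = 2·S + A + 2·R (weight of products minus weight of reactants):
R1: R -> 2 A: (1·2) − (2·1) = 2 − 2 = 0
R2: S -> R: (2·1) − (2·1) = 2 − 2 = 0
R3: S -> R: (2·1) − (2·1) = 2 − 2 = 0
R4: R -> S: (2·1) − (2·1) = 2 − 2 = 0
Every reaction leaves W unchanged, so W is conserved and no simulation is needed: W(T) = W(0) = 2·7.47 + 15.62 + 2·7.37 = 45.30

Value at T = 45.30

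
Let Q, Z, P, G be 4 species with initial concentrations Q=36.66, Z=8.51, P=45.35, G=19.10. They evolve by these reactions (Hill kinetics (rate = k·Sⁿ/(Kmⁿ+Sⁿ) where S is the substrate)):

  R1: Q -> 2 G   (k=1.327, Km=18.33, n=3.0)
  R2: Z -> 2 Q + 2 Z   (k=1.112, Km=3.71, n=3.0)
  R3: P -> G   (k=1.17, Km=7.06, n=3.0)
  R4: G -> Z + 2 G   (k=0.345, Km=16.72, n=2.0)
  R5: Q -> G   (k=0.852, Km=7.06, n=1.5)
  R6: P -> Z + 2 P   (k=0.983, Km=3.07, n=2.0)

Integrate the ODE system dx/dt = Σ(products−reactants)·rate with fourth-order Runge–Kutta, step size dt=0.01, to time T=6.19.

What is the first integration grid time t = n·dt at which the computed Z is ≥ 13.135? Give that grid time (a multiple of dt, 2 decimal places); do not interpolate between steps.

RK4 with dt=0.01: 619 steps to T=6.19. Trajectory (selected grid times):
t=0.00: Q=36.66 Z=8.51 P=45.35 G=19.10
t=0.69: Q=36.74 Z=10.05 P=45.22 G=22.22
t=1.38: Q=36.86 Z=11.62 P=45.09 G=25.35
t=2.03: Q=36.99 Z=13.12 P=44.97 G=28.32
t=2.04: Q=36.99 Z=13.15 P=44.97 G=28.37
t=2.06: Q=37.00 Z=13.19 P=44.96 G=28.46
t=2.75: Q=37.14 Z=14.80 P=44.84 G=31.62
t=3.44: Q=37.30 Z=16.42 P=44.71 G=34.79
t=4.13: Q=37.45 Z=18.06 P=44.58 G=37.98
t=4.81: Q=37.61 Z=19.67 P=44.45 G=41.12
t=5.50: Q=37.77 Z=21.31 P=44.32 G=44.32
t=6.19: Q=37.93 Z=22.96 P=44.19 G=47.52
Z(2.03)=13.122 < 13.135 but Z(2.04)=13.146 ≥ 13.135, so the first grid time is t=2.04.

Threshold first reached at t = 2.04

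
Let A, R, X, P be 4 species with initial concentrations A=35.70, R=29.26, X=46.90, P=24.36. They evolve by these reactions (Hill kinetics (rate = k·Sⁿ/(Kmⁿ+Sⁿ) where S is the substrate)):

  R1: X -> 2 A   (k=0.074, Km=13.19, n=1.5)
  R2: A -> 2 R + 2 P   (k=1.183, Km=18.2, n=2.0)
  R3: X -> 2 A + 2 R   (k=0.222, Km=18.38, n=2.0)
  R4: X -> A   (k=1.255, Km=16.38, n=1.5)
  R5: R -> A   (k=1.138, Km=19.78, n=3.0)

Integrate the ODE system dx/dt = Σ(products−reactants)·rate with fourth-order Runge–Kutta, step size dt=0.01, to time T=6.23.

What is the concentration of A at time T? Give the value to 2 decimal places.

A at T = 44.90

RK4 with dt=0.01: 623 steps to T=6.23. Trajectory (selected grid times):
t=0.00: A=35.70 R=29.26 X=46.90 P=24.36
t=0.69: A=36.72 R=30.22 X=46.01 P=25.66
t=1.38: A=37.75 R=31.18 X=45.12 P=26.98
t=2.08: A=38.79 R=32.16 X=44.22 P=28.33
t=2.77: A=39.81 R=33.12 X=43.34 P=29.68
t=3.46: A=40.83 R=34.08 X=42.47 P=31.03
t=4.15: A=41.85 R=35.05 X=41.60 P=32.40
t=4.85: A=42.88 R=36.03 X=40.73 P=33.80
t=5.54: A=43.89 R=36.99 X=39.87 P=35.19
t=6.23: A=44.90 R=37.95 X=39.02 P=36.58
Read off A at T=6.23: 44.90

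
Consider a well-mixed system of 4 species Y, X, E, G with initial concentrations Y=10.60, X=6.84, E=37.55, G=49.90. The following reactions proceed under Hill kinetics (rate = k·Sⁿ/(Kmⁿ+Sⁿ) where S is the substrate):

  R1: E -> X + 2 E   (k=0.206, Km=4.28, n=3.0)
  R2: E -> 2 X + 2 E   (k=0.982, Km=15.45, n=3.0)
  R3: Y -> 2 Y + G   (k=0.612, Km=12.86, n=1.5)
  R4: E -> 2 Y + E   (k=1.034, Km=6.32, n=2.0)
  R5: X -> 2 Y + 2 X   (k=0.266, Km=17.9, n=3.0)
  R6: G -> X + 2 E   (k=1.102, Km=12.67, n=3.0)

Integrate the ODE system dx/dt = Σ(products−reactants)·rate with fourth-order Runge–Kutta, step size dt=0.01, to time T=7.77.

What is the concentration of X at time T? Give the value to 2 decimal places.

RK4 with dt=0.01: 777 steps to T=7.77. Trajectory (selected grid times):
t=0.00: Y=10.60 X=6.84 E=37.55 G=49.90
t=0.86: Y=12.62 X=9.56 E=40.39 G=49.21
t=1.73: Y=14.74 X=12.35 E=43.26 G=48.55
t=2.59: Y=16.93 X=15.15 E=46.11 G=47.92
t=3.45: Y=19.21 X=17.99 E=48.97 G=47.32
t=4.32: Y=21.59 X=20.90 E=51.86 G=46.73
t=5.18: Y=24.02 X=23.81 E=54.72 G=46.17
t=6.04: Y=26.50 X=26.74 E=57.58 G=45.63
t=6.91: Y=29.05 X=29.72 E=60.47 G=45.10
t=7.77: Y=31.61 X=32.68 E=63.33 G=44.58
Read off X at T=7.77: 32.68

X at T = 32.68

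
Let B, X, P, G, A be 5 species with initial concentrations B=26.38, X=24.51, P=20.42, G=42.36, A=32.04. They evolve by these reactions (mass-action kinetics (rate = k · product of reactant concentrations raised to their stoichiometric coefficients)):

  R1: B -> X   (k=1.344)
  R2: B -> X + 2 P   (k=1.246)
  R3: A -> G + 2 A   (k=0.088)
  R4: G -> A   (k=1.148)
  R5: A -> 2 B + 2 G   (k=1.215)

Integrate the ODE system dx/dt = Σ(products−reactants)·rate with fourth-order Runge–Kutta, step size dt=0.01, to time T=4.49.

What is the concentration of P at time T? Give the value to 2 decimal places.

RK4 with dt=0.01: 449 steps to T=4.49. Trajectory (selected grid times):
t=0.00: B=26.38 X=24.51 P=20.42 G=42.36 A=32.04
t=0.50: B=32.38 X=62.25 P=56.73 G=58.74 A=40.70
t=1.00: B=41.64 X=109.79 P=102.48 G=78.46 A=53.50
t=1.50: B=54.69 X=171.73 P=162.07 G=104.11 A=70.78
t=2.00: B=72.30 X=253.41 P=240.66 G=137.97 A=93.75
t=2.49: B=95.21 X=359.03 P=342.29 G=181.78 A=123.51
t=2.99: B=126.13 X=501.41 P=479.28 G=240.85 A=163.64
t=3.49: B=167.11 X=690.04 P=660.77 G=319.12 A=216.81
t=3.99: B=221.41 X=939.96 P=901.23 G=422.81 A=287.26
t=4.49: B=293.35 X=1271.08 P=1219.82 G=560.20 A=380.60
Read off P at T=4.49: 1219.82

P at T = 1219.82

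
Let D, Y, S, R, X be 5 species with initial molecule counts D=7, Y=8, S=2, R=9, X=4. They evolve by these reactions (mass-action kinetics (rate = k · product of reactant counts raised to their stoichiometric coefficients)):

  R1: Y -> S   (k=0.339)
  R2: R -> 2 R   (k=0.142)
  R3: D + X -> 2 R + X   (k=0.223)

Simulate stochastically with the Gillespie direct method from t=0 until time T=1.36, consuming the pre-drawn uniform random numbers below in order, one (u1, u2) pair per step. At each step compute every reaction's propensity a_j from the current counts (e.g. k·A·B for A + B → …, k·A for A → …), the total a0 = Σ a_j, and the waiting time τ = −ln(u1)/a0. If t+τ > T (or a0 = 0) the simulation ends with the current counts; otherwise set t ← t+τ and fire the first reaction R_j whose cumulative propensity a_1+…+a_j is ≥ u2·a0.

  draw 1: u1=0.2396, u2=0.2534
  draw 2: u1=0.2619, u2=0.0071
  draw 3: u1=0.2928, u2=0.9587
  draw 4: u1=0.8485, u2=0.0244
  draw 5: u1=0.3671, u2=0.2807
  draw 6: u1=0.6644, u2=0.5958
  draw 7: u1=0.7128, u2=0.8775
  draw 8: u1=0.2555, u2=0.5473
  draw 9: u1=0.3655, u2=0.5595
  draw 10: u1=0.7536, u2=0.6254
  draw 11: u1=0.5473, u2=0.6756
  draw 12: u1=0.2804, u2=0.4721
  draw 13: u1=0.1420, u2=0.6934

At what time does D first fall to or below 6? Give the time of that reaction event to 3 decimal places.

Threshold first reached at t = 0.404

t=0.000: D=7 Y=8 S=2 R=9 X=4
Draw 1: a1=2.712, a2=1.278, a3=6.244, a0=10.234; τ=−ln(0.2396)/10.234=0.140 → t=0.140; u2·a0=0.2534·10.234=2.593 ≤ a1=2.712 → R1 fires; D=7 Y=7 S=3 R=9 X=4
Draw 2: a1=2.373, a2=1.278, a3=6.244, a0=9.895; τ=−ln(0.2619)/9.895=0.135 → t=0.275; u2·a0=0.0071·9.895=0.070 ≤ a1=2.373 → R1 fires; D=7 Y=6 S=4 R=9 X=4
Draw 3: a1=2.034, a2=1.278, a3=6.244, a0=9.556; τ=−ln(0.2928)/9.556=0.129 → t=0.404; u2·a0=0.9587·9.556=9.161; a1+a2=3.312 < 9.161 ≤ a1+…+a3=9.556 → R3 fires; D=6 Y=6 S=4 R=11 X=4
Draw 4: a1=2.034, a2=1.562, a3=5.352, a0=8.948; τ=−ln(0.8485)/8.948=0.018 → t=0.422; u2·a0=0.0244·8.948=0.218 ≤ a1=2.034 → R1 fires; D=6 Y=5 S=5 R=11 X=4
Draw 5: a1=1.695, a2=1.562, a3=5.352, a0=8.609; τ=−ln(0.3671)/8.609=0.116 → t=0.538; u2·a0=0.2807·8.609=2.417; a1=1.695 < 2.417 ≤ a1+a2=3.257 → R2 fires; D=6 Y=5 S=5 R=12 X=4
Draw 6: a1=1.695, a2=1.704, a3=5.352, a0=8.751; τ=−ln(0.6644)/8.751=0.047 → t=0.585; u2·a0=0.5958·8.751=5.214; a1+a2=3.399 < 5.214 ≤ a1+…+a3=8.751 → R3 fires; D=5 Y=5 S=5 R=14 X=4
Draw 7: a1=1.695, a2=1.988, a3=4.460, a0=8.143; τ=−ln(0.7128)/8.143=0.042 → t=0.627; u2·a0=0.8775·8.143=7.145; a1+a2=3.683 < 7.145 ≤ a1+…+a3=8.143 → R3 fires; D=4 Y=5 S=5 R=16 X=4
Draw 8: a1=1.695, a2=2.272, a3=3.568, a0=7.535; τ=−ln(0.2555)/7.535=0.181 → t=0.808; u2·a0=0.5473·7.535=4.124; a1+a2=3.967 < 4.124 ≤ a1+…+a3=7.535 → R3 fires; D=3 Y=5 S=5 R=18 X=4
Draw 9: a1=1.695, a2=2.556, a3=2.676, a0=6.927; τ=−ln(0.3655)/6.927=0.145 → t=0.953; u2·a0=0.5595·6.927=3.876; a1=1.695 < 3.876 ≤ a1+a2=4.251 → R2 fires; D=3 Y=5 S=5 R=19 X=4
Draw 10: a1=1.695, a2=2.698, a3=2.676, a0=7.069; τ=−ln(0.7536)/7.069=0.040 → t=0.993; u2·a0=0.6254·7.069=4.421; a1+a2=4.393 < 4.421 ≤ a1+…+a3=7.069 → R3 fires; D=2 Y=5 S=5 R=21 X=4
Draw 11: a1=1.695, a2=2.982, a3=1.784, a0=6.461; τ=−ln(0.5473)/6.461=0.093 → t=1.086; u2·a0=0.6756·6.461=4.365; a1=1.695 < 4.365 ≤ a1+a2=4.677 → R2 fires; D=2 Y=5 S=5 R=22 X=4
Draw 12: a1=1.695, a2=3.124, a3=1.784, a0=6.603; τ=−ln(0.2804)/6.603=0.193 → t=1.279; u2·a0=0.4721·6.603=3.117; a1=1.695 < 3.117 ≤ a1+a2=4.819 → R2 fires; D=2 Y=5 S=5 R=23 X=4
Draw 13: a1=1.695, a2=3.266, a3=1.784, a0=6.745; τ=−ln(0.1420)/6.745=0.289 → t=1.568 > T=1.36: stop.
D first becomes ≤ 6 when it reaches 6 at the event at t=0.404.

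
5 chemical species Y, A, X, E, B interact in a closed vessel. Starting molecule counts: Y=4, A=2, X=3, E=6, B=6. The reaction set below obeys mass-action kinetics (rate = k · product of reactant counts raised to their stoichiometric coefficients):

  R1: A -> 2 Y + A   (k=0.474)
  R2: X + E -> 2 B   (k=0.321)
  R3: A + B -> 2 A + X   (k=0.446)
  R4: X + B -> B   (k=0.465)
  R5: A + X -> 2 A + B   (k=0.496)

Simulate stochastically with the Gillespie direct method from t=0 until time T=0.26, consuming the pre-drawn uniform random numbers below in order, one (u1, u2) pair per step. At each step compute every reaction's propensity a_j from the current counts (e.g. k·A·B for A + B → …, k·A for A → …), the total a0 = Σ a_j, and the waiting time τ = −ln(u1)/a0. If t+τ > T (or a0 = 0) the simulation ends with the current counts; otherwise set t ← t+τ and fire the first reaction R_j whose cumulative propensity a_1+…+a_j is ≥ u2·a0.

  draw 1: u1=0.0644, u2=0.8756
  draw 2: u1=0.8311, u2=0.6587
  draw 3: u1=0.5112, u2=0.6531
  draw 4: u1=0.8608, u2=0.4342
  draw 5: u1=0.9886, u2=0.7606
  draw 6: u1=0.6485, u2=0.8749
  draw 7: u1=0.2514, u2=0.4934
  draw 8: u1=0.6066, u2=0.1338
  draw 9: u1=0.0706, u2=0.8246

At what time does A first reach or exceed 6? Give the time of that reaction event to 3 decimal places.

Threshold first reached at t = 0.185

t=0.000: Y=4 A=2 X=3 E=6 B=6
Draw 1: a1=0.948, a2=5.778, a3=5.352, a4=8.370, a5=2.976, a0=23.424; τ=−ln(0.0644)/23.424=0.117 → t=0.117; u2·a0=0.8756·23.424=20.510; a1+…+a4=20.448 < 20.510 ≤ a1+…+a5=23.424 → R5 fires; Y=4 A=3 X=2 E=6 B=7
Draw 2: a1=1.422, a2=3.852, a3=9.366, a4=6.510, a5=2.976, a0=24.126; τ=−ln(0.8311)/24.126=0.008 → t=0.125; u2·a0=0.6587·24.126=15.892; a1+…+a3=14.640 < 15.892 ≤ a1+…+a4=21.150 → R4 fires; Y=4 A=3 X=1 E=6 B=7
Draw 3: a1=1.422, a2=1.926, a3=9.366, a4=3.255, a5=1.488, a0=17.457; τ=−ln(0.5112)/17.457=0.038 → t=0.163; u2·a0=0.6531·17.457=11.401; a1+a2=3.348 < 11.401 ≤ a1+…+a3=12.714 → R3 fires; Y=4 A=4 X=2 E=6 B=6
Draw 4: a1=1.896, a2=3.852, a3=10.704, a4=5.580, a5=3.968, a0=26.000; τ=−ln(0.8608)/26.000=0.006 → t=0.169; u2·a0=0.4342·26.000=11.289; a1+a2=5.748 < 11.289 ≤ a1+…+a3=16.452 → R3 fires; Y=4 A=5 X=3 E=6 B=5
Draw 5: a1=2.370, a2=5.778, a3=11.150, a4=6.975, a5=7.440, a0=33.713; τ=−ln(0.9886)/33.713=0.000 → t=0.169; u2·a0=0.7606·33.713=25.642; a1+…+a3=19.298 < 25.642 ≤ a1+…+a4=26.273 → R4 fires; Y=4 A=5 X=2 E=6 B=5
Draw 6: a1=2.370, a2=3.852, a3=11.150, a4=4.650, a5=4.960, a0=26.982; τ=−ln(0.6485)/26.982=0.016 → t=0.185; u2·a0=0.8749·26.982=23.607; a1+…+a4=22.022 < 23.607 ≤ a1+…+a5=26.982 → R5 fires; Y=4 A=6 X=1 E=6 B=6
Draw 7: a1=2.844, a2=1.926, a3=16.056, a4=2.790, a5=2.976, a0=26.592; τ=−ln(0.2514)/26.592=0.052 → t=0.237; u2·a0=0.4934·26.592=13.120; a1+a2=4.770 < 13.120 ≤ a1+…+a3=20.826 → R3 fires; Y=4 A=7 X=2 E=6 B=5
Draw 8: a1=3.318, a2=3.852, a3=15.610, a4=4.650, a5=6.944, a0=34.374; τ=−ln(0.6066)/34.374=0.015 → t=0.252; u2·a0=0.1338·34.374=4.599; a1=3.318 < 4.599 ≤ a1+a2=7.170 → R2 fires; Y=4 A=7 X=1 E=5 B=7
Draw 9: a1=3.318, a2=1.605, a3=21.854, a4=3.255, a5=3.472, a0=33.504; τ=−ln(0.0706)/33.504=0.079 → t=0.331 > T=0.26: stop.
A first becomes ≥ 6 when it reaches 6 at the event at t=0.185.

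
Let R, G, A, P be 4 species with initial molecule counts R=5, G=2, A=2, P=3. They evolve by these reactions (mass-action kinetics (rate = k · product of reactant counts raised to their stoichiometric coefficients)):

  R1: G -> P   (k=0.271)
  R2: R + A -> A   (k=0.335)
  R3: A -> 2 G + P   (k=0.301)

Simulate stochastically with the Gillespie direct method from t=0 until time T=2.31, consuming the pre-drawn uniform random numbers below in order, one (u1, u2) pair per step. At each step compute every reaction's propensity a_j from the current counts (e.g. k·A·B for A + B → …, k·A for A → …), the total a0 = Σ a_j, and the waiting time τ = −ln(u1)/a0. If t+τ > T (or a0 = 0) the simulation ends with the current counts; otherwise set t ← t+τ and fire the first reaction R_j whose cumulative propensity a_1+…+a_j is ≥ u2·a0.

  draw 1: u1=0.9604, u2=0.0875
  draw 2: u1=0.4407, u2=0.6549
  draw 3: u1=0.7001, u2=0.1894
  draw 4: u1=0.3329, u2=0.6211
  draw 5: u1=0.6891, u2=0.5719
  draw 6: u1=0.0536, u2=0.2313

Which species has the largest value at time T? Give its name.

Dominant species at T: P

t=0.000: R=5 G=2 A=2 P=3
Draw 1: a1=0.542, a2=3.350, a3=0.602, a0=4.494; τ=−ln(0.9604)/4.494=0.009 → t=0.009; u2·a0=0.0875·4.494=0.393 ≤ a1=0.542 → R1 fires; R=5 G=1 A=2 P=4
Draw 2: a1=0.271, a2=3.350, a3=0.602, a0=4.223; τ=−ln(0.4407)/4.223=0.194 → t=0.203; u2·a0=0.6549·4.223=2.766; a1=0.271 < 2.766 ≤ a1+a2=3.621 → R2 fires; R=4 G=1 A=2 P=4
Draw 3: a1=0.271, a2=2.680, a3=0.602, a0=3.553; τ=−ln(0.7001)/3.553=0.100 → t=0.303; u2·a0=0.1894·3.553=0.673; a1=0.271 < 0.673 ≤ a1+a2=2.951 → R2 fires; R=3 G=1 A=2 P=4
Draw 4: a1=0.271, a2=2.010, a3=0.602, a0=2.883; τ=−ln(0.3329)/2.883=0.382 → t=0.685; u2·a0=0.6211·2.883=1.791; a1=0.271 < 1.791 ≤ a1+a2=2.281 → R2 fires; R=2 G=1 A=2 P=4
Draw 5: a1=0.271, a2=1.340, a3=0.602, a0=2.213; τ=−ln(0.6891)/2.213=0.168 → t=0.853; u2·a0=0.5719·2.213=1.266; a1=0.271 < 1.266 ≤ a1+a2=1.611 → R2 fires; R=1 G=1 A=2 P=4
Draw 6: a1=0.271, a2=0.670, a3=0.602, a0=1.543; τ=−ln(0.0536)/1.543=1.896 → t=2.750 > T=2.31: stop.
At T=2.31: R=1 G=1 A=2 P=4; the largest is P.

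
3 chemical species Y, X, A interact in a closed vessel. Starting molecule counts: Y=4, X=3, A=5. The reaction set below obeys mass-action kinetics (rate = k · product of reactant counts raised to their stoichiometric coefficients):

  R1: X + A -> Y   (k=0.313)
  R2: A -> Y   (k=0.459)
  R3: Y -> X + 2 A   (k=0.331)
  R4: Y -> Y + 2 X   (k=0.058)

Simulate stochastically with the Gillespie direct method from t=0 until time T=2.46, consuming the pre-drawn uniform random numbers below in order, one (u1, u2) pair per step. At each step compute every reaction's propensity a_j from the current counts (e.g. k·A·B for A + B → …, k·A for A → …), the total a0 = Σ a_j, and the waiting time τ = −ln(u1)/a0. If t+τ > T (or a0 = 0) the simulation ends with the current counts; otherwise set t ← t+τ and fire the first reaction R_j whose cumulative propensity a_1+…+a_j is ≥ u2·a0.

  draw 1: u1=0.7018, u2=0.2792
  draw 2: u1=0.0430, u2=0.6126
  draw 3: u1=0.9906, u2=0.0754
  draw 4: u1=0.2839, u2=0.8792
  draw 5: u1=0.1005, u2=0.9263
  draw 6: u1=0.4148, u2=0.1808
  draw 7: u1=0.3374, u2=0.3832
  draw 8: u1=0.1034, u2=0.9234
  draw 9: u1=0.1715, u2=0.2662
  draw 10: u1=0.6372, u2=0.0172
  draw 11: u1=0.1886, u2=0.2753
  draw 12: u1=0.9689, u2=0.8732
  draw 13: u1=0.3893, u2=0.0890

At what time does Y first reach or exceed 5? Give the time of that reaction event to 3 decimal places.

Threshold first reached at t = 0.041

t=0.000: Y=4 X=3 A=5
Draw 1: a1=4.695, a2=2.295, a3=1.324, a4=0.232, a0=8.546; τ=−ln(0.7018)/8.546=0.041 → t=0.041; u2·a0=0.2792·8.546=2.386 ≤ a1=4.695 → R1 fires; Y=5 X=2 A=4
Draw 2: a1=2.504, a2=1.836, a3=1.655, a4=0.290, a0=6.285; τ=−ln(0.0430)/6.285=0.501 → t=0.542; u2·a0=0.6126·6.285=3.850; a1=2.504 < 3.850 ≤ a1+a2=4.340 → R2 fires; Y=6 X=2 A=3
Draw 3: a1=1.878, a2=1.377, a3=1.986, a4=0.348, a0=5.589; τ=−ln(0.9906)/5.589=0.002 → t=0.544; u2·a0=0.0754·5.589=0.421 ≤ a1=1.878 → R1 fires; Y=7 X=1 A=2
Draw 4: a1=0.626, a2=0.918, a3=2.317, a4=0.406, a0=4.267; τ=−ln(0.2839)/4.267=0.295 → t=0.839; u2·a0=0.8792·4.267=3.752; a1+a2=1.544 < 3.752 ≤ a1+…+a3=3.861 → R3 fires; Y=6 X=2 A=4
Draw 5: a1=2.504, a2=1.836, a3=1.986, a4=0.348, a0=6.674; τ=−ln(0.1005)/6.674=0.344 → t=1.183; u2·a0=0.9263·6.674=6.182; a1+a2=4.340 < 6.182 ≤ a1+…+a3=6.326 → R3 fires; Y=5 X=3 A=6
Draw 6: a1=5.634, a2=2.754, a3=1.655, a4=0.290, a0=10.333; τ=−ln(0.4148)/10.333=0.085 → t=1.268; u2·a0=0.1808·10.333=1.868 ≤ a1=5.634 → R1 fires; Y=6 X=2 A=5
Draw 7: a1=3.130, a2=2.295, a3=1.986, a4=0.348, a0=7.759; τ=−ln(0.3374)/7.759=0.140 → t=1.408; u2·a0=0.3832·7.759=2.973 ≤ a1=3.130 → R1 fires; Y=7 X=1 A=4
Draw 8: a1=1.252, a2=1.836, a3=2.317, a4=0.406, a0=5.811; τ=−ln(0.1034)/5.811=0.390 → t=1.799; u2·a0=0.9234·5.811=5.366; a1+a2=3.088 < 5.366 ≤ a1+…+a3=5.405 → R3 fires; Y=6 X=2 A=6
Draw 9: a1=3.756, a2=2.754, a3=1.986, a4=0.348, a0=8.844; τ=−ln(0.1715)/8.844=0.199 → t=1.998; u2·a0=0.2662·8.844=2.354 ≤ a1=3.756 → R1 fires; Y=7 X=1 A=5
Draw 10: a1=1.565, a2=2.295, a3=2.317, a4=0.406, a0=6.583; τ=−ln(0.6372)/6.583=0.068 → t=2.067; u2·a0=0.0172·6.583=0.113 ≤ a1=1.565 → R1 fires; Y=8 X=0 A=4
Draw 11: a1=0.000, a2=1.836, a3=2.648, a4=0.464, a0=4.948; τ=−ln(0.1886)/4.948=0.337 → t=2.404; u2·a0=0.2753·4.948=1.362; a1=0.000 < 1.362 ≤ a1+a2=1.836 → R2 fires; Y=9 X=0 A=3
Draw 12: a1=0.000, a2=1.377, a3=2.979, a4=0.522, a0=4.878; τ=−ln(0.9689)/4.878=0.006 → t=2.410; u2·a0=0.8732·4.878=4.259; a1+a2=1.377 < 4.259 ≤ a1+…+a3=4.356 → R3 fires; Y=8 X=1 A=5
Draw 13: a1=1.565, a2=2.295, a3=2.648, a4=0.464, a0=6.972; τ=−ln(0.3893)/6.972=0.135 → t=2.546 > T=2.46: stop.
Y first becomes ≥ 5 when it reaches 5 at the event at t=0.041.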